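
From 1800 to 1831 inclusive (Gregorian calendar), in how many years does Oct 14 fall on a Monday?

Track Oct 14's weekday year by year (advancing +1, or +2 across a Feb 29):
  1800: Tue  1801: Wed (+1)  1802: Thu (+1)  1803: Fri (+1)  1804: Sun (+2)
  1805: Mon (+1) ✓  1806: Tue (+1)  1807: Wed (+1)  1808: Fri (+2)  1809: Sat (+1)
  1810: Sun (+1)  1811: Mon (+1) ✓  1812: Wed (+2)  1813: Thu (+1)  … (4 more years) …
  1818: Wed (+1)  1819: Thu (+1)  1820: Sat (+2)  1821: Sun (+1)  1822: Mon (+1) ✓
  1823: Tue (+1)  1824: Thu (+2)  1825: Fri (+1)  1826: Sat (+1)  1827: Sun (+1)
  1828: Tue (+2)  1829: Wed (+1)  1830: Thu (+1)  1831: Fri (+1)
Monday years: 1805, 1811, 1816, 1822 — 4 in total.

4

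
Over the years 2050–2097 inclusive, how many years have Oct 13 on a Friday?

7

Track Oct 13's weekday year by year (advancing +1, or +2 across a Feb 29):
  2050: Thu  2051: Fri (+1) ✓  2052: Sun (+2)  2053: Mon (+1)  2054: Tue (+1)
  2055: Wed (+1)  2056: Fri (+2) ✓  2057: Sat (+1)  2058: Sun (+1)  2059: Mon (+1)
  2060: Wed (+2)  2061: Thu (+1)  2062: Fri (+1) ✓  2063: Sat (+1)  … (20 more years) …
  2084: Fri (+2) ✓  2085: Sat (+1)  2086: Sun (+1)  2087: Mon (+1)  2088: Wed (+2)
  2089: Thu (+1)  2090: Fri (+1) ✓  2091: Sat (+1)  2092: Mon (+2)  2093: Tue (+1)
  2094: Wed (+1)  2095: Thu (+1)  2096: Sat (+2)  2097: Sun (+1)
Friday years: 2051, 2056, 2062, 2073, 2079, 2084, 2090 — 7 in total.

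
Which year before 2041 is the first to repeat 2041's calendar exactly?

2030

Two years share a calendar iff Jan 1 falls on the same weekday and both are leap or both are common. 2041: Jan 1 is Tuesday, common year.
2040: Jan 1 Sunday, leap
2039: Jan 1 Saturday, common
2038: Jan 1 Friday, common
2037: Jan 1 Thursday, common
2036: Jan 1 Tuesday, leap
2035: Jan 1 Monday, common
2034: Jan 1 Sunday, common
2033: Jan 1 Saturday, common
2032: Jan 1 Thursday, leap
2031: Jan 1 Wednesday, common
2030: Jan 1 Tuesday, common
2030 matches on both conditions.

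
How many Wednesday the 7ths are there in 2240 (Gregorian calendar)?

Check the 7th of each month of 2240: Jan 7: Tue, Feb 7: Fri, Mar 7: Sat, Apr 7: Tue, May 7: Thu, Jun 7: Sun, Jul 7: Tue, Aug 7: Fri, Sep 7: Mon, Oct 7: Wed, Nov 7: Sat, Dec 7: Mon.
Wednesday occurs in October — 1 month.

1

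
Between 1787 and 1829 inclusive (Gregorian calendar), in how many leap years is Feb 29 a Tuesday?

1

Leap years in 1787–1829: 10 of them.
Feb 29 weekday advances by 5 (mod 7) from one leap year to the next four years later (or differs when a century non-leap intervenes).
Leap-day weekdays: 1788:Fri 1792:Wed 1796:Mon 1804:Wed 1808:Mon 1812:Sat 1816:Thu 1820:Tue✓ 1824:Sun 1828:Fri
Tuesday: 1820 → 1.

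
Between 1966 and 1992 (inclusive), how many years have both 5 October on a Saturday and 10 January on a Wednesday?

Check each year's weekday for 5 October and 10 January:
  1966: Wed/Mon  1967: Thu/Tue  1968: Sat/Wed ✓  1969: Sun/Fri  1970: Mon/Sat  1971: Tue/Sun  1972: Thu/Mon  1973: Fri/Wed  1974: Sat/Thu  1975: Sun/Fri  1976: Tue/Sat  1977: Wed/Mon  1978: Thu/Tue  1979: Fri/Wed  1980: Sun/Thu  1981: Mon/Sat  1982: Tue/Sun  1983: Wed/Mon  1984: Fri/Tue  1985: Sat/Thu  1986: Sun/Fri  1987: Mon/Sat  1988: Wed/Sun  1989: Thu/Tue  1990: Fri/Wed  1991: Sat/Thu  1992: Mon/Fri
Both conditions hold in: 1968 — 1.

1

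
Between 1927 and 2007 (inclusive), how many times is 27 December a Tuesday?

Track 27 December's weekday year by year (advancing +1, or +2 across a Feb 29):
  1927: Tue ✓  1928: Thu (+2)  1929: Fri (+1)  1930: Sat (+1)  1931: Sun (+1)
  1932: Tue (+2) ✓  1933: Wed (+1)  1934: Thu (+1)  1935: Fri (+1)  1936: Sun (+2)
  1937: Mon (+1)  1938: Tue (+1) ✓  1939: Wed (+1)  1940: Fri (+2)  … (53 more years) …
  1994: Tue (+1) ✓  1995: Wed (+1)  1996: Fri (+2)  1997: Sat (+1)  1998: Sun (+1)
  1999: Mon (+1)  2000: Wed (+2)  2001: Thu (+1)  2002: Fri (+1)  2003: Sat (+1)
  2004: Mon (+2)  2005: Tue (+1) ✓  2006: Wed (+1)  2007: Thu (+1)
Tuesday years: 1927, 1932, 1938, 1949, 1955, 1960, 1966, 1977, 1983, 1988, 1994, 2005 — 12 in total.

12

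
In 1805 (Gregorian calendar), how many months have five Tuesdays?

5

A month of length L has five Tuesdays iff its first Tuesday is on day ≤ L−28 (so day 1–3 in a 31-day month, 1–2 in a 30-day month, day 1 in a leap February).
Checking each month of 1805: Jan starts Tue (31d) ✓; Feb starts Fri (28d); Mar starts Fri (31d); Apr starts Mon (30d) ✓; May starts Wed (31d); Jun starts Sat (30d); Jul starts Mon (31d) ✓; Aug starts Thu (31d); Sep starts Sun (30d); Oct starts Tue (31d) ✓; Nov starts Fri (30d); Dec starts Sun (31d) ✓.
Five-Tuesday months: January, April, July, October, December → 5.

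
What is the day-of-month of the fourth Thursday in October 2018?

October 1, 2018 is a Monday, so the first Thursday is the 4th.
The fourth Thursday is 4 + 21 = 25.

25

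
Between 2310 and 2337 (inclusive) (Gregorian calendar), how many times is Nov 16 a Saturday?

Track Nov 16's weekday year by year (advancing +1, or +2 across a Feb 29):
  2310: Wed  2311: Thu (+1)  2312: Sat (+2) ✓  2313: Sun (+1)  2314: Mon (+1)
  2315: Tue (+1)  2316: Thu (+2)  2317: Fri (+1)  2318: Sat (+1) ✓  2319: Sun (+1)
  2320: Tue (+2)  2321: Wed (+1)  2322: Thu (+1)  2323: Fri (+1)  2324: Sun (+2)
  2325: Mon (+1)  2326: Tue (+1)  2327: Wed (+1)  2328: Fri (+2)  2329: Sat (+1) ✓
  2330: Sun (+1)  2331: Mon (+1)  2332: Wed (+2)  2333: Thu (+1)  2334: Fri (+1)
  2335: Sat (+1) ✓  2336: Mon (+2)  2337: Tue (+1)
Saturday years: 2312, 2318, 2329, 2335 — 4 in total.

4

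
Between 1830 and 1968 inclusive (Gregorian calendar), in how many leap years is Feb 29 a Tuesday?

Leap years in 1830–1968: 34 of them.
Feb 29 weekday advances by 5 (mod 7) from one leap year to the next four years later (or differs when a century non-leap intervenes).
Leap-day weekdays: 1832:Wed 1836:Mon 1840:Sat 1844:Thu 1848:Tue✓ 1852:Sun 1856:Fri 1860:Wed 1864:Mon 1868:Sat 1872:Thu 1876:Tue✓ 1880:Sun …(8 more)… 1920:Sun 1924:Fri 1928:Wed 1932:Mon 1936:Sat 1940:Thu 1944:Tue✓ 1948:Sun 1952:Fri 1956:Wed 1960:Mon 1964:Sat 1968:Thu
Tuesday: 1848, 1876, 1916, 1944 → 4.

4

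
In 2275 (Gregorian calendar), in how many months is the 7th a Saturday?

1

Check the 7th of each month of 2275: Jan 7: Thu, Feb 7: Sun, Mar 7: Sun, Apr 7: Wed, May 7: Fri, Jun 7: Mon, Jul 7: Wed, Aug 7: Sat, Sep 7: Tue, Oct 7: Thu, Nov 7: Sun, Dec 7: Tue.
Saturday occurs in August — 1 month.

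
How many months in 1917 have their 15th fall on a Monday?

Check the 15th of each month of 1917: Jan 15: Mon, Feb 15: Thu, Mar 15: Thu, Apr 15: Sun, May 15: Tue, Jun 15: Fri, Jul 15: Sun, Aug 15: Wed, Sep 15: Sat, Oct 15: Mon, Nov 15: Thu, Dec 15: Sat.
Monday occurs in January, October — 2 months.

2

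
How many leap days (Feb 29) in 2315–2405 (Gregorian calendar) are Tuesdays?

Leap years in 2315–2405: 23 of them.
Feb 29 weekday advances by 5 (mod 7) from one leap year to the next four years later (or differs when a century non-leap intervenes).
Leap-day weekdays: 2316:Tue✓ 2320:Sun 2324:Fri 2328:Wed 2332:Mon 2336:Sat 2340:Thu 2344:Tue✓ 2348:Sun 2352:Fri 2356:Wed 2360:Mon 2364:Sat 2368:Thu 2372:Tue✓ 2376:Sun 2380:Fri 2384:Wed 2388:Mon 2392:Sat 2396:Thu 2400:Tue✓ 2404:Sun
Tuesday: 2316, 2344, 2372, 2400 → 4.

4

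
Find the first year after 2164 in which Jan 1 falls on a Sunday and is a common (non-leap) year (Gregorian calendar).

Jan 1 advances by 2 weekdays after a leap year and by 1 after a common year.
2164: Jan 1 is Sunday (leap).
2165: Tuesday
2166: Wednesday
2167: Thursday
2168: Friday (leap)
2169: Sunday
2169 begins on a Sunday and is a common year.

2169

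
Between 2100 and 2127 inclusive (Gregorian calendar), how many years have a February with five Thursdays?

1

February has 28 days (29 in leap years); it has five Thursdays when Thursday falls among the first (month-length − 28) days — i.e. when February 1 is Thursday in a leap year (never in a common year).
February 1 by year: 2100:Mon 2101:Tue 2102:Wed 2103:Thu 2104:Fri 2105:Sun 2106:Mon 2107:Tue 2108:Wed 2109:Fri 2110:Sat 2111:Sun 2112:Mon 2113:Wed 2114:Thu 2115:Fri 2116:Sat 2117:Mon 2118:Tue 2119:Wed 2120:Thu✓ 2121:Sat 2122:Sun 2123:Mon 2124:Tue 2125:Thu 2126:Fri 2127:Sat
Years with five Thursdays: 2120 → 1.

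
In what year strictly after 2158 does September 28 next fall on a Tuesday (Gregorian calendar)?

From one year to the next, a fixed date's weekday advances by 1, or by 2 when a Feb 29 lies between the two dates.
2158: September 28 is Thursday.
2159: Friday (+1)
2160: Sunday (+2)
2161: Monday (+1)
2162: Tuesday (+1)
September 28 falls on a Tuesday in 2162.

2162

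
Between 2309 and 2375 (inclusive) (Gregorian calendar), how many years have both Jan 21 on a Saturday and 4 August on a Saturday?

2

Check each year's weekday for Jan 21 and 4 August:
  2309: Thu/Wed  2310: Fri/Thu  2311: Sat/Fri  2312: Sun/Sun  2313: Tue/Mon  2314: Wed/Tue  2315: Thu/Wed  2316: Fri/Fri  2317: Sun/Sat  2318: Mon/Sun  2319: Tue/Mon  2320: Wed/Wed  2321: Fri/Thu  2322: Sat/Fri  …(39 more)…  2362: Sun/Sat  2363: Mon/Sun  2364: Tue/Tue  2365: Thu/Wed  2366: Fri/Thu  2367: Sat/Fri  2368: Sun/Sun  2369: Tue/Mon  2370: Wed/Tue  2371: Thu/Wed  2372: Fri/Fri  2373: Sun/Sat  2374: Mon/Sun  2375: Tue/Mon
Both conditions hold in: 2328, 2356 — 2.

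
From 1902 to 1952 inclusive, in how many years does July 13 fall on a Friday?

Track July 13's weekday year by year (advancing +1, or +2 across a Feb 29):
  1902: Sun  1903: Mon (+1)  1904: Wed (+2)  1905: Thu (+1)  1906: Fri (+1) ✓
  1907: Sat (+1)  1908: Mon (+2)  1909: Tue (+1)  1910: Wed (+1)  1911: Thu (+1)
  1912: Sat (+2)  1913: Sun (+1)  1914: Mon (+1)  1915: Tue (+1)  … (23 more years) …
  1939: Thu (+1)  1940: Sat (+2)  1941: Sun (+1)  1942: Mon (+1)  1943: Tue (+1)
  1944: Thu (+2)  1945: Fri (+1) ✓  1946: Sat (+1)  1947: Sun (+1)  1948: Tue (+2)
  1949: Wed (+1)  1950: Thu (+1)  1951: Fri (+1) ✓  1952: Sun (+2)
Friday years: 1906, 1917, 1923, 1928, 1934, 1945, 1951 — 7 in total.

7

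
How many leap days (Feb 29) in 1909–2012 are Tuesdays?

Leap years in 1909–2012: 26 of them.
Feb 29 weekday advances by 5 (mod 7) from one leap year to the next four years later (or differs when a century non-leap intervenes).
Leap-day weekdays: 1912:Thu 1916:Tue✓ 1920:Sun 1924:Fri 1928:Wed 1932:Mon 1936:Sat 1940:Thu 1944:Tue✓ 1948:Sun 1952:Fri 1956:Wed 1960:Mon 1964:Sat 1968:Thu 1972:Tue✓ 1976:Sun 1980:Fri 1984:Wed 1988:Mon 1992:Sat 1996:Thu 2000:Tue✓ 2004:Sun 2008:Fri 2012:Wed
Tuesday: 1916, 1944, 1972, 2000 → 4.

4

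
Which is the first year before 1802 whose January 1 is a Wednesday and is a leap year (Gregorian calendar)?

Jan 1 advances by 2 weekdays after a leap year and by 1 after a common year.
1802: Jan 1 is Friday.
1801: Thursday
1800: Wednesday
1799: Tuesday
1798: Monday
1797: Sunday
1796: Friday (leap)
1795: Thursday
1794: Wednesday
1793: Tuesday
1792: Sunday (leap)
1791: Saturday
1790: Friday
1789: Thursday
1788: Tuesday (leap)
1787: Monday
1786: Sunday
1785: Saturday
1784: Thursday (leap)
1783: Wednesday
1782: Tuesday
1781: Monday
1780: Saturday (leap)
1779: Friday
1778: Thursday
1777: Wednesday
1776: Monday (leap)
1775: Sunday
1774: Saturday
1773: Friday
1772: Wednesday (leap)
1772 begins on a Wednesday and is a leap year.

1772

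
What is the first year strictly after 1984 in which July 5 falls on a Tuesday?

From one year to the next, a fixed date's weekday advances by 1, or by 2 when a Feb 29 lies between the two dates.
1984: July 5 is Thursday.
1985: Friday (+1)
1986: Saturday (+1)
1987: Sunday (+1)
1988: Tuesday (+2)
July 5 falls on a Tuesday in 1988.

1988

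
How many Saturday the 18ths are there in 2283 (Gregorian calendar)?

1

Check the 18th of each month of 2283: Jan 18: Thu, Feb 18: Sun, Mar 18: Sun, Apr 18: Wed, May 18: Fri, Jun 18: Mon, Jul 18: Wed, Aug 18: Sat, Sep 18: Tue, Oct 18: Thu, Nov 18: Sun, Dec 18: Tue.
Saturday occurs in August — 1 month.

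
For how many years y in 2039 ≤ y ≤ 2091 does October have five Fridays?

21

October has 31 days; it has five Fridays when Friday falls among the first (month-length − 28) days — i.e. when October 1 is one of Friday/Thursday/Wednesday.
October 1 by year: 2039:Sat 2040:Mon 2041:Tue 2042:Wed✓ 2043:Thu✓ 2044:Sat 2045:Sun 2046:Mon 2047:Tue 2048:Thu✓ 2049:Fri✓ 2050:Sat 2051:Sun 2052:Tue 2053:Wed✓ …(23 more)… 2077:Fri✓ 2078:Sat 2079:Sun 2080:Tue 2081:Wed✓ 2082:Thu✓ 2083:Fri✓ 2084:Sun 2085:Mon 2086:Tue 2087:Wed✓ 2088:Fri✓ 2089:Sat 2090:Sun 2091:Mon
Years with five Fridays: 2042, 2043, 2048, 2049, 2053, 2054, 2055, 2059, 2060, 2064, 2065, 2066, 2070, 2071, 2076, 2077, 2081, 2082, 2083, 2087, 2088 → 21.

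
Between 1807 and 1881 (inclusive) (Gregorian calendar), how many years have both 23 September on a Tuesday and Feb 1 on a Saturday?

8

Check each year's weekday for 23 September and Feb 1:
  1807: Wed/Sun  1808: Fri/Mon  1809: Sat/Wed  1810: Sun/Thu  1811: Mon/Fri  1812: Wed/Sat  1813: Thu/Mon  1814: Fri/Tue  1815: Sat/Wed  1816: Mon/Thu  1817: Tue/Sat ✓  1818: Wed/Sun  1819: Thu/Mon  1820: Sat/Tue  …(47 more)…  1868: Wed/Sat  1869: Thu/Mon  1870: Fri/Tue  1871: Sat/Wed  1872: Mon/Thu  1873: Tue/Sat ✓  1874: Wed/Sun  1875: Thu/Mon  1876: Sat/Tue  1877: Sun/Thu  1878: Mon/Fri  1879: Tue/Sat ✓  1880: Thu/Sun  1881: Fri/Tue
Both conditions hold in: 1817, 1823, 1834, 1845, 1851, 1862, 1873, 1879 — 8.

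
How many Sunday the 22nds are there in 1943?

1

Check the 22nd of each month of 1943: Jan 22: Fri, Feb 22: Mon, Mar 22: Mon, Apr 22: Thu, May 22: Sat, Jun 22: Tue, Jul 22: Thu, Aug 22: Sun, Sep 22: Wed, Oct 22: Fri, Nov 22: Mon, Dec 22: Wed.
Sunday occurs in August — 1 month.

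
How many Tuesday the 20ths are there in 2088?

3

Check the 20th of each month of 2088: Jan 20: Tue, Feb 20: Fri, Mar 20: Sat, Apr 20: Tue, May 20: Thu, Jun 20: Sun, Jul 20: Tue, Aug 20: Fri, Sep 20: Mon, Oct 20: Wed, Nov 20: Sat, Dec 20: Mon.
Tuesday occurs in January, April, July — 3 months.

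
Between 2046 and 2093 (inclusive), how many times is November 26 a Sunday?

Track November 26's weekday year by year (advancing +1, or +2 across a Feb 29):
  2046: Mon  2047: Tue (+1)  2048: Thu (+2)  2049: Fri (+1)  2050: Sat (+1)
  2051: Sun (+1) ✓  2052: Tue (+2)  2053: Wed (+1)  2054: Thu (+1)  2055: Fri (+1)
  2056: Sun (+2) ✓  2057: Mon (+1)  2058: Tue (+1)  2059: Wed (+1)  … (20 more years) …
  2080: Tue (+2)  2081: Wed (+1)  2082: Thu (+1)  2083: Fri (+1)  2084: Sun (+2) ✓
  2085: Mon (+1)  2086: Tue (+1)  2087: Wed (+1)  2088: Fri (+2)  2089: Sat (+1)
  2090: Sun (+1) ✓  2091: Mon (+1)  2092: Wed (+2)  2093: Thu (+1)
Sunday years: 2051, 2056, 2062, 2073, 2079, 2084, 2090 — 7 in total.

7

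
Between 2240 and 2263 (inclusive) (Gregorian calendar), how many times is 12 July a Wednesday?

Track 12 July's weekday year by year (advancing +1, or +2 across a Feb 29):
  2240: Sun  2241: Mon (+1)  2242: Tue (+1)  2243: Wed (+1) ✓  2244: Fri (+2)
  2245: Sat (+1)  2246: Sun (+1)  2247: Mon (+1)  2248: Wed (+2) ✓  2249: Thu (+1)
  2250: Fri (+1)  2251: Sat (+1)  2252: Mon (+2)  2253: Tue (+1)  2254: Wed (+1) ✓
  2255: Thu (+1)  2256: Sat (+2)  2257: Sun (+1)  2258: Mon (+1)  2259: Tue (+1)
  2260: Thu (+2)  2261: Fri (+1)  2262: Sat (+1)  2263: Sun (+1)
Wednesday years: 2243, 2248, 2254 — 3 in total.

3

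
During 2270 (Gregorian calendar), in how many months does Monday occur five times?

A month of length L has five Mondays iff its first Monday is on day ≤ L−28 (so day 1–3 in a 31-day month, 1–2 in a 30-day month, day 1 in a leap February).
Checking each month of 2270: Jan starts Sat (31d) ✓; Feb starts Tue (28d); Mar starts Tue (31d); Apr starts Fri (30d); May starts Sun (31d) ✓; Jun starts Wed (30d); Jul starts Fri (31d); Aug starts Mon (31d) ✓; Sep starts Thu (30d); Oct starts Sat (31d) ✓; Nov starts Tue (30d); Dec starts Thu (31d).
Five-Monday months: January, May, August, October → 4.

4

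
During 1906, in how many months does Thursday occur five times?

4

A month of length L has five Thursdays iff its first Thursday is on day ≤ L−28 (so day 1–3 in a 31-day month, 1–2 in a 30-day month, day 1 in a leap February).
Checking each month of 1906: Jan starts Mon (31d); Feb starts Thu (28d); Mar starts Thu (31d) ✓; Apr starts Sun (30d); May starts Tue (31d) ✓; Jun starts Fri (30d); Jul starts Sun (31d); Aug starts Wed (31d) ✓; Sep starts Sat (30d); Oct starts Mon (31d); Nov starts Thu (30d) ✓; Dec starts Sat (31d).
Five-Thursday months: March, May, August, November → 4.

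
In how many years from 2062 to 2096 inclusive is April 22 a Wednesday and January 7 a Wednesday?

4

Check each year's weekday for April 22 and January 7:
  2062: Sat/Sat  2063: Sun/Sun  2064: Tue/Mon  2065: Wed/Wed ✓  2066: Thu/Thu  2067: Fri/Fri  2068: Sun/Sat  2069: Mon/Mon  2070: Tue/Tue  2071: Wed/Wed ✓  2072: Fri/Thu  2073: Sat/Sat  2074: Sun/Sun  2075: Mon/Mon  …(7 more)…  2083: Thu/Thu  2084: Sat/Fri  2085: Sun/Sun  2086: Mon/Mon  2087: Tue/Tue  2088: Thu/Wed  2089: Fri/Fri  2090: Sat/Sat  2091: Sun/Sun  2092: Tue/Mon  2093: Wed/Wed ✓  2094: Thu/Thu  2095: Fri/Fri  2096: Sun/Sat
Both conditions hold in: 2065, 2071, 2082, 2093 — 4.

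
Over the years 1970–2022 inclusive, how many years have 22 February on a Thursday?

Track 22 February's weekday year by year (advancing +1, or +2 across a Feb 29):
  1970: Sun  1971: Mon (+1)  1972: Tue (+1)  1973: Thu (+2) ✓  1974: Fri (+1)
  1975: Sat (+1)  1976: Sun (+1)  1977: Tue (+2)  1978: Wed (+1)  1979: Thu (+1) ✓
  1980: Fri (+1)  1981: Sun (+2)  1982: Mon (+1)  1983: Tue (+1)  … (25 more years) …
  2009: Sun (+2)  2010: Mon (+1)  2011: Tue (+1)  2012: Wed (+1)  2013: Fri (+2)
  2014: Sat (+1)  2015: Sun (+1)  2016: Mon (+1)  2017: Wed (+2)  2018: Thu (+1) ✓
  2019: Fri (+1)  2020: Sat (+1)  2021: Mon (+2)  2022: Tue (+1)
Thursday years: 1973, 1979, 1990, 1996, 2001, 2007, 2018 — 7 in total.

7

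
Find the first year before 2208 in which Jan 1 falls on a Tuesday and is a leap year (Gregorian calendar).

Jan 1 advances by 2 weekdays after a leap year and by 1 after a common year.
2208: Jan 1 is Friday (leap).
2207: Thursday
2206: Wednesday
2205: Tuesday
2204: Sunday (leap)
2203: Saturday
2202: Friday
2201: Thursday
2200: Wednesday
2199: Tuesday
2198: Monday
2197: Sunday
2196: Friday (leap)
2195: Thursday
2194: Wednesday
2193: Tuesday
2192: Sunday (leap)
2191: Saturday
2190: Friday
2189: Thursday
2188: Tuesday (leap)
2188 begins on a Tuesday and is a leap year.

2188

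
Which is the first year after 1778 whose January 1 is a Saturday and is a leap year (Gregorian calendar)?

Jan 1 advances by 2 weekdays after a leap year and by 1 after a common year.
1778: Jan 1 is Thursday.
1779: Friday
1780: Saturday (leap)
1780 begins on a Saturday and is a leap year.

1780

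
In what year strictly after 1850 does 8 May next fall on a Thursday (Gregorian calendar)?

1851

From one year to the next, a fixed date's weekday advances by 1, or by 2 when a Feb 29 lies between the two dates.
1850: May 8 is Wednesday.
1851: Thursday (+1)
8 May falls on a Thursday in 1851.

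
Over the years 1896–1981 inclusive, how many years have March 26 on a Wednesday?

Track March 26's weekday year by year (advancing +1, or +2 across a Feb 29):
  1896: Thu  1897: Fri (+1)  1898: Sat (+1)  1899: Sun (+1)  1900: Mon (+1)
  1901: Tue (+1)  1902: Wed (+1) ✓  1903: Thu (+1)  1904: Sat (+2)  1905: Sun (+1)
  1906: Mon (+1)  1907: Tue (+1)  1908: Thu (+2)  1909: Fri (+1)  … (58 more years) …
  1968: Tue (+2)  1969: Wed (+1) ✓  1970: Thu (+1)  1971: Fri (+1)  1972: Sun (+2)
  1973: Mon (+1)  1974: Tue (+1)  1975: Wed (+1) ✓  1976: Fri (+2)  1977: Sat (+1)
  1978: Sun (+1)  1979: Mon (+1)  1980: Wed (+2) ✓  1981: Thu (+1)
Wednesday years: 1902, 1913, 1919, 1924, 1930, 1941, 1947, 1952, 1958, 1969, 1975, 1980 — 12 in total.

12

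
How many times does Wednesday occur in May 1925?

May 1925 has 31 days and begins on Friday.
The first Wednesday is May 6.
Wednesdays fall on 6, 13, 20, 27 — that's 4.

4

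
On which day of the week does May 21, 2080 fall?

Tuesday

January 1, 2080 is a Monday.
May 21 is day 142 of the year, i.e. 141 days after Jan 1.
141 mod 7 = 1, so advance 1 weekday from Monday: Tuesday.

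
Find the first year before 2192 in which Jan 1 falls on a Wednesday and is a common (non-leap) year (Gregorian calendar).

2183

Jan 1 advances by 2 weekdays after a leap year and by 1 after a common year.
2192: Jan 1 is Sunday (leap).
2191: Saturday
2190: Friday
2189: Thursday
2188: Tuesday (leap)
2187: Monday
2186: Sunday
2185: Saturday
2184: Thursday (leap)
2183: Wednesday
2183 begins on a Wednesday and is a common year.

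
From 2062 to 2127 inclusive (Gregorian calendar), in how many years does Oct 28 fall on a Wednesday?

Track Oct 28's weekday year by year (advancing +1, or +2 across a Feb 29):
  2062: Sat  2063: Sun (+1)  2064: Tue (+2)  2065: Wed (+1) ✓  2066: Thu (+1)
  2067: Fri (+1)  2068: Sun (+2)  2069: Mon (+1)  2070: Tue (+1)  2071: Wed (+1) ✓
  2072: Fri (+2)  2073: Sat (+1)  2074: Sun (+1)  2075: Mon (+1)  … (38 more years) …
  2114: Sun (+1)  2115: Mon (+1)  2116: Wed (+2) ✓  2117: Thu (+1)  2118: Fri (+1)
  2119: Sat (+1)  2120: Mon (+2)  2121: Tue (+1)  2122: Wed (+1) ✓  2123: Thu (+1)
  2124: Sat (+2)  2125: Sun (+1)  2126: Mon (+1)  2127: Tue (+1)
Wednesday years: 2065, 2071, 2076, 2082, 2093, 2099, 2105, 2111, 2116, 2122 — 10 in total.

10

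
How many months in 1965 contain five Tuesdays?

4

A month of length L has five Tuesdays iff its first Tuesday is on day ≤ L−28 (so day 1–3 in a 31-day month, 1–2 in a 30-day month, day 1 in a leap February).
Checking each month of 1965: Jan starts Fri (31d); Feb starts Mon (28d); Mar starts Mon (31d) ✓; Apr starts Thu (30d); May starts Sat (31d); Jun starts Tue (30d) ✓; Jul starts Thu (31d); Aug starts Sun (31d) ✓; Sep starts Wed (30d); Oct starts Fri (31d); Nov starts Mon (30d) ✓; Dec starts Wed (31d).
Five-Tuesday months: March, June, August, November → 4.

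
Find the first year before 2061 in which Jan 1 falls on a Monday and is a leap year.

Jan 1 advances by 2 weekdays after a leap year and by 1 after a common year.
2061: Jan 1 is Saturday.
2060: Thursday (leap)
2059: Wednesday
2058: Tuesday
2057: Monday
2056: Saturday (leap)
2055: Friday
2054: Thursday
2053: Wednesday
2052: Monday (leap)
2052 begins on a Monday and is a leap year.

2052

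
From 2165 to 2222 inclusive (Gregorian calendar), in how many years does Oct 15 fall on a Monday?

Track Oct 15's weekday year by year (advancing +1, or +2 across a Feb 29):
  2165: Tue  2166: Wed (+1)  2167: Thu (+1)  2168: Sat (+2)  2169: Sun (+1)
  2170: Mon (+1) ✓  2171: Tue (+1)  2172: Thu (+2)  2173: Fri (+1)  2174: Sat (+1)
  2175: Sun (+1)  2176: Tue (+2)  2177: Wed (+1)  2178: Thu (+1)  … (30 more years) …
  2209: Sun (+1)  2210: Mon (+1) ✓  2211: Tue (+1)  2212: Thu (+2)  2213: Fri (+1)
  2214: Sat (+1)  2215: Sun (+1)  2216: Tue (+2)  2217: Wed (+1)  2218: Thu (+1)
  2219: Fri (+1)  2220: Sun (+2)  2221: Mon (+1) ✓  2222: Tue (+1)
Monday years: 2170, 2181, 2187, 2192, 2198, 2204, 2210, 2221 — 8 in total.

8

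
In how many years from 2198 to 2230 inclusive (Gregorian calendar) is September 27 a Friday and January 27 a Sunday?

Check each year's weekday for September 27 and January 27:
  2198: Thu/Sat  2199: Fri/Sun ✓  2200: Sat/Mon  2201: Sun/Tue  2202: Mon/Wed  2203: Tue/Thu  2204: Thu/Fri  2205: Fri/Sun ✓  2206: Sat/Mon  2207: Sun/Tue  2208: Tue/Wed  2209: Wed/Fri  2210: Thu/Sat  2211: Fri/Sun ✓  …(5 more)…  2217: Sat/Mon  2218: Sun/Tue  2219: Mon/Wed  2220: Wed/Thu  2221: Thu/Sat  2222: Fri/Sun ✓  2223: Sat/Mon  2224: Mon/Tue  2225: Tue/Thu  2226: Wed/Fri  2227: Thu/Sat  2228: Sat/Sun  2229: Sun/Tue  2230: Mon/Wed
Both conditions hold in: 2199, 2205, 2211, 2222 — 4.

4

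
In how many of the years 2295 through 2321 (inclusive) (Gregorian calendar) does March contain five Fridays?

12

March has 31 days; it has five Fridays when Friday falls among the first (month-length − 28) days — i.e. when March 1 is one of Friday/Thursday/Wednesday.
March 1 by year: 2295:Fri✓ 2296:Sun 2297:Mon 2298:Tue 2299:Wed✓ 2300:Thu✓ 2301:Fri✓ 2302:Sat 2303:Sun 2304:Tue 2305:Wed✓ 2306:Thu✓ 2307:Fri✓ 2308:Sun 2309:Mon 2310:Tue 2311:Wed✓ 2312:Fri✓ 2313:Sat 2314:Sun 2315:Mon 2316:Wed✓ 2317:Thu✓ 2318:Fri✓ 2319:Sat 2320:Mon 2321:Tue
Years with five Fridays: 2295, 2299, 2300, 2301, 2305, 2306, 2307, 2311, 2312, 2316, 2317, 2318 → 12.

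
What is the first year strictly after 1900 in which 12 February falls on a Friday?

1904

From one year to the next, a fixed date's weekday advances by 1, or by 2 when a Feb 29 lies between the two dates.
1900: February 12 is Monday.
1901: Tuesday (+1)
1902: Wednesday (+1)
1903: Thursday (+1)
1904: Friday (+1)
12 February falls on a Friday in 1904.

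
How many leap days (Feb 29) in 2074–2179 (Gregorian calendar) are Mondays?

Leap years in 2074–2179: 25 of them.
Feb 29 weekday advances by 5 (mod 7) from one leap year to the next four years later (or differs when a century non-leap intervenes).
Leap-day weekdays: 2076:Sat 2080:Thu 2084:Tue 2088:Sun 2092:Fri 2096:Wed 2104:Fri 2108:Wed 2112:Mon✓ 2116:Sat 2120:Thu 2124:Tue 2128:Sun 2132:Fri 2136:Wed 2140:Mon✓ 2144:Sat 2148:Thu 2152:Tue 2156:Sun 2160:Fri 2164:Wed 2168:Mon✓ 2172:Sat 2176:Thu
Monday: 2112, 2140, 2168 → 3.

3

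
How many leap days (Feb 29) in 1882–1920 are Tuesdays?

Leap years in 1882–1920: 9 of them.
Feb 29 weekday advances by 5 (mod 7) from one leap year to the next four years later (or differs when a century non-leap intervenes).
Leap-day weekdays: 1884:Fri 1888:Wed 1892:Mon 1896:Sat 1904:Mon 1908:Sat 1912:Thu 1916:Tue✓ 1920:Sun
Tuesday: 1916 → 1.

1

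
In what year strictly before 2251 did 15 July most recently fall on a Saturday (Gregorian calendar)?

From one year to the next, a fixed date's weekday advances by 1, or by 2 when a Feb 29 lies between the two dates.
2251: July 15 is Tuesday.
2250: Monday (−1)
2249: Sunday (−1)
2248: Saturday (−1)
15 July falls on a Saturday in 2248.

2248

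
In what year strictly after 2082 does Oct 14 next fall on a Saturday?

2084

From one year to the next, a fixed date's weekday advances by 1, or by 2 when a Feb 29 lies between the two dates.
2082: October 14 is Wednesday.
2083: Thursday (+1)
2084: Saturday (+2)
Oct 14 falls on a Saturday in 2084.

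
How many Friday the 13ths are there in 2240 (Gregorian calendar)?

Check the 13th of each month of 2240: Jan 13: Mon, Feb 13: Thu, Mar 13: Fri, Apr 13: Mon, May 13: Wed, Jun 13: Sat, Jul 13: Mon, Aug 13: Thu, Sep 13: Sun, Oct 13: Tue, Nov 13: Fri, Dec 13: Sun.
Friday occurs in March, November — 2 months.

2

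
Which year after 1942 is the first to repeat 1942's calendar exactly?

1953

Two years share a calendar iff Jan 1 falls on the same weekday and both are leap or both are common. 1942: Jan 1 is Thursday, common year.
1943: Jan 1 Friday, common
1944: Jan 1 Saturday, leap
1945: Jan 1 Monday, common
1946: Jan 1 Tuesday, common
1947: Jan 1 Wednesday, common
1948: Jan 1 Thursday, leap
1949: Jan 1 Saturday, common
1950: Jan 1 Sunday, common
1951: Jan 1 Monday, common
1952: Jan 1 Tuesday, leap
1953: Jan 1 Thursday, common
1953 matches on both conditions.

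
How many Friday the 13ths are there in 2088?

2

Check the 13th of each month of 2088: Jan 13: Tue, Feb 13: Fri, Mar 13: Sat, Apr 13: Tue, May 13: Thu, Jun 13: Sun, Jul 13: Tue, Aug 13: Fri, Sep 13: Mon, Oct 13: Wed, Nov 13: Sat, Dec 13: Mon.
Friday occurs in February, August — 2 months.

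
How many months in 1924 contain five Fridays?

4

A month of length L has five Fridays iff its first Friday is on day ≤ L−28 (so day 1–3 in a 31-day month, 1–2 in a 30-day month, day 1 in a leap February).
Checking each month of 1924: Jan starts Tue (31d); Feb starts Fri (29d) ✓; Mar starts Sat (31d); Apr starts Tue (30d); May starts Thu (31d) ✓; Jun starts Sun (30d); Jul starts Tue (31d); Aug starts Fri (31d) ✓; Sep starts Mon (30d); Oct starts Wed (31d) ✓; Nov starts Sat (30d); Dec starts Mon (31d).
Five-Friday months: February, May, August, October → 4.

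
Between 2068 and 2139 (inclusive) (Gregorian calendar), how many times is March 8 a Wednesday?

9

Track March 8's weekday year by year (advancing +1, or +2 across a Feb 29):
  2068: Thu  2069: Fri (+1)  2070: Sat (+1)  2071: Sun (+1)  2072: Tue (+2)
  2073: Wed (+1) ✓  2074: Thu (+1)  2075: Fri (+1)  2076: Sun (+2)  2077: Mon (+1)
  2078: Tue (+1)  2079: Wed (+1) ✓  2080: Fri (+2)  2081: Sat (+1)  … (44 more years) …
  2126: Fri (+1)  2127: Sat (+1)  2128: Mon (+2)  2129: Tue (+1)  2130: Wed (+1) ✓
  2131: Thu (+1)  2132: Sat (+2)  2133: Sun (+1)  2134: Mon (+1)  2135: Tue (+1)
  2136: Thu (+2)  2137: Fri (+1)  2138: Sat (+1)  2139: Sun (+1)
Wednesday years: 2073, 2079, 2084, 2090, 2102, 2113, 2119, 2124, 2130 — 9 in total.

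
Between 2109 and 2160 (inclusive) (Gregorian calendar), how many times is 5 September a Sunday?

7

Track 5 September's weekday year by year (advancing +1, or +2 across a Feb 29):
  2109: Thu  2110: Fri (+1)  2111: Sat (+1)  2112: Mon (+2)  2113: Tue (+1)
  2114: Wed (+1)  2115: Thu (+1)  2116: Sat (+2)  2117: Sun (+1) ✓  2118: Mon (+1)
  2119: Tue (+1)  2120: Thu (+2)  2121: Fri (+1)  2122: Sat (+1)  … (24 more years) …
  2147: Tue (+1)  2148: Thu (+2)  2149: Fri (+1)  2150: Sat (+1)  2151: Sun (+1) ✓
  2152: Tue (+2)  2153: Wed (+1)  2154: Thu (+1)  2155: Fri (+1)  2156: Sun (+2) ✓
  2157: Mon (+1)  2158: Tue (+1)  2159: Wed (+1)  2160: Fri (+2)
Sunday years: 2117, 2123, 2128, 2134, 2145, 2151, 2156 — 7 in total.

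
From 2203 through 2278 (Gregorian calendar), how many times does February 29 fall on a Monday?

Leap years in 2203–2278: 19 of them.
Feb 29 weekday advances by 5 (mod 7) from one leap year to the next four years later (or differs when a century non-leap intervenes).
Leap-day weekdays: 2204:Wed 2208:Mon✓ 2212:Sat 2216:Thu 2220:Tue 2224:Sun 2228:Fri 2232:Wed 2236:Mon✓ 2240:Sat 2244:Thu 2248:Tue 2252:Sun 2256:Fri 2260:Wed 2264:Mon✓ 2268:Sat 2272:Thu 2276:Tue
Monday: 2208, 2236, 2264 → 3.

3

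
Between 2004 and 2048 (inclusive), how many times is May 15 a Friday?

7

Track May 15's weekday year by year (advancing +1, or +2 across a Feb 29):
  2004: Sat  2005: Sun (+1)  2006: Mon (+1)  2007: Tue (+1)  2008: Thu (+2)
  2009: Fri (+1) ✓  2010: Sat (+1)  2011: Sun (+1)  2012: Tue (+2)  2013: Wed (+1)
  2014: Thu (+1)  2015: Fri (+1) ✓  2016: Sun (+2)  2017: Mon (+1)  … (17 more years) …
  2035: Tue (+1)  2036: Thu (+2)  2037: Fri (+1) ✓  2038: Sat (+1)  2039: Sun (+1)
  2040: Tue (+2)  2041: Wed (+1)  2042: Thu (+1)  2043: Fri (+1) ✓  2044: Sun (+2)
  2045: Mon (+1)  2046: Tue (+1)  2047: Wed (+1)  2048: Fri (+2) ✓
Friday years: 2009, 2015, 2020, 2026, 2037, 2043, 2048 — 7 in total.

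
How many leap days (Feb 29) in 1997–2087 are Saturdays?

Leap years in 1997–2087: 22 of them.
Feb 29 weekday advances by 5 (mod 7) from one leap year to the next four years later (or differs when a century non-leap intervenes).
Leap-day weekdays: 2000:Tue 2004:Sun 2008:Fri 2012:Wed 2016:Mon 2020:Sat✓ 2024:Thu 2028:Tue 2032:Sun 2036:Fri 2040:Wed 2044:Mon 2048:Sat✓ 2052:Thu 2056:Tue 2060:Sun 2064:Fri 2068:Wed 2072:Mon 2076:Sat✓ 2080:Thu 2084:Tue
Saturday: 2020, 2048, 2076 → 3.

3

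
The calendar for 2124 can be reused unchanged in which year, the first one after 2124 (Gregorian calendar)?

Two years share a calendar iff Jan 1 falls on the same weekday and both are leap or both are common. 2124: Jan 1 is Saturday, leap year.
2125: Jan 1 Monday, common
2126: Jan 1 Tuesday, common
2127: Jan 1 Wednesday, common
2128: Jan 1 Thursday, leap
2129: Jan 1 Saturday, common
2130: Jan 1 Sunday, common
2131: Jan 1 Monday, common
2132: Jan 1 Tuesday, leap
2133: Jan 1 Thursday, common
2134: Jan 1 Friday, common
2135: Jan 1 Saturday, common
2136: Jan 1 Sunday, leap
2137: Jan 1 Tuesday, common
2138: Jan 1 Wednesday, common
2139: Jan 1 Thursday, common
2140: Jan 1 Friday, leap
2141: Jan 1 Sunday, common
2142: Jan 1 Monday, common
2143: Jan 1 Tuesday, common
2144: Jan 1 Wednesday, leap
2145: Jan 1 Friday, common
2146: Jan 1 Saturday, common
2147: Jan 1 Sunday, common
2148: Jan 1 Monday, leap
2149: Jan 1 Wednesday, common
2150: Jan 1 Thursday, common
2151: Jan 1 Friday, common
2152: Jan 1 Saturday, leap
2152 matches on both conditions.

2152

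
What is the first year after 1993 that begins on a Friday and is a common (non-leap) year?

1999

Jan 1 advances by 2 weekdays after a leap year and by 1 after a common year.
1993: Jan 1 is Friday.
1994: Saturday
1995: Sunday
1996: Monday (leap)
1997: Wednesday
1998: Thursday
1999: Friday
1999 begins on a Friday and is a common year.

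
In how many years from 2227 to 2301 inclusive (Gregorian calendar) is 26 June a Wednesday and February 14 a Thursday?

Check each year's weekday for 26 June and February 14:
  2227: Tue/Wed  2228: Thu/Thu  2229: Fri/Sat  2230: Sat/Sun  2231: Sun/Mon  2232: Tue/Tue  2233: Wed/Thu ✓  2234: Thu/Fri  2235: Fri/Sat  2236: Sun/Sun  2237: Mon/Tue  2238: Tue/Wed  2239: Wed/Thu ✓  2240: Fri/Fri  …(47 more)…  2288: Tue/Tue  2289: Wed/Thu ✓  2290: Thu/Fri  2291: Fri/Sat  2292: Sun/Sun  2293: Mon/Tue  2294: Tue/Wed  2295: Wed/Thu ✓  2296: Fri/Fri  2297: Sat/Sun  2298: Sun/Mon  2299: Mon/Tue  2300: Tue/Wed  2301: Wed/Thu ✓
Both conditions hold in: 2233, 2239, 2250, 2261, 2267, 2278, 2289, 2295, 2301 — 9.

9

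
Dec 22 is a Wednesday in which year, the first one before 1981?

1976

From one year to the next, a fixed date's weekday advances by 1, or by 2 when a Feb 29 lies between the two dates.
1981: December 22 is Tuesday.
1980: Monday (−1)
1979: Saturday (−2)
1978: Friday (−1)
1977: Thursday (−1)
1976: Wednesday (−1)
Dec 22 falls on a Wednesday in 1976.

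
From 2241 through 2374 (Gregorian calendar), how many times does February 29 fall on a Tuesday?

Leap years in 2241–2374: 32 of them.
Feb 29 weekday advances by 5 (mod 7) from one leap year to the next four years later (or differs when a century non-leap intervenes).
Leap-day weekdays: 2244:Thu 2248:Tue✓ 2252:Sun 2256:Fri 2260:Wed 2264:Mon 2268:Sat 2272:Thu 2276:Tue✓ 2280:Sun 2284:Fri 2288:Wed 2292:Mon …(6 more)… 2324:Fri 2328:Wed 2332:Mon 2336:Sat 2340:Thu 2344:Tue✓ 2348:Sun 2352:Fri 2356:Wed 2360:Mon 2364:Sat 2368:Thu 2372:Tue✓
Tuesday: 2248, 2276, 2316, 2344, 2372 → 5.

5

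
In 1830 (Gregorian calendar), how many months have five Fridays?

A month of length L has five Fridays iff its first Friday is on day ≤ L−28 (so day 1–3 in a 31-day month, 1–2 in a 30-day month, day 1 in a leap February).
Checking each month of 1830: Jan starts Fri (31d) ✓; Feb starts Mon (28d); Mar starts Mon (31d); Apr starts Thu (30d) ✓; May starts Sat (31d); Jun starts Tue (30d); Jul starts Thu (31d) ✓; Aug starts Sun (31d); Sep starts Wed (30d); Oct starts Fri (31d) ✓; Nov starts Mon (30d); Dec starts Wed (31d) ✓.
Five-Friday months: January, April, July, October, December → 5.

5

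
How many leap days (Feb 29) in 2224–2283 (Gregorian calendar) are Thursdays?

Leap years in 2224–2283: 15 of them.
Feb 29 weekday advances by 5 (mod 7) from one leap year to the next four years later (or differs when a century non-leap intervenes).
Leap-day weekdays: 2224:Sun 2228:Fri 2232:Wed 2236:Mon 2240:Sat 2244:Thu✓ 2248:Tue 2252:Sun 2256:Fri 2260:Wed 2264:Mon 2268:Sat 2272:Thu✓ 2276:Tue 2280:Sun
Thursday: 2244, 2272 → 2.

2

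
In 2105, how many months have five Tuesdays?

4

A month of length L has five Tuesdays iff its first Tuesday is on day ≤ L−28 (so day 1–3 in a 31-day month, 1–2 in a 30-day month, day 1 in a leap February).
Checking each month of 2105: Jan starts Thu (31d); Feb starts Sun (28d); Mar starts Sun (31d) ✓; Apr starts Wed (30d); May starts Fri (31d); Jun starts Mon (30d) ✓; Jul starts Wed (31d); Aug starts Sat (31d); Sep starts Tue (30d) ✓; Oct starts Thu (31d); Nov starts Sun (30d); Dec starts Tue (31d) ✓.
Five-Tuesday months: March, June, September, December → 4.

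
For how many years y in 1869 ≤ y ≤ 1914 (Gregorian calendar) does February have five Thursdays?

2

February has 28 days (29 in leap years); it has five Thursdays when Thursday falls among the first (month-length − 28) days — i.e. when February 1 is Thursday in a leap year (never in a common year).
February 1 by year: 1869:Mon 1870:Tue 1871:Wed 1872:Thu✓ 1873:Sat 1874:Sun 1875:Mon 1876:Tue 1877:Thu 1878:Fri 1879:Sat 1880:Sun 1881:Tue 1882:Wed 1883:Thu …(16 more)… 1900:Thu 1901:Fri 1902:Sat 1903:Sun 1904:Mon 1905:Wed 1906:Thu 1907:Fri 1908:Sat 1909:Mon 1910:Tue 1911:Wed 1912:Thu✓ 1913:Sat 1914:Sun
Years with five Thursdays: 1872, 1912 → 2.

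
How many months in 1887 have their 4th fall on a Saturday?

1

Check the 4th of each month of 1887: Jan 4: Tue, Feb 4: Fri, Mar 4: Fri, Apr 4: Mon, May 4: Wed, Jun 4: Sat, Jul 4: Mon, Aug 4: Thu, Sep 4: Sun, Oct 4: Tue, Nov 4: Fri, Dec 4: Sun.
Saturday occurs in June — 1 month.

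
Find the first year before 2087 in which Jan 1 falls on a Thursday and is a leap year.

2060

Jan 1 advances by 2 weekdays after a leap year and by 1 after a common year.
2087: Jan 1 is Wednesday.
2086: Tuesday
2085: Monday
2084: Saturday (leap)
2083: Friday
2082: Thursday
2081: Wednesday
2080: Monday (leap)
2079: Sunday
2078: Saturday
2077: Friday
2076: Wednesday (leap)
2075: Tuesday
2074: Monday
2073: Sunday
2072: Friday (leap)
2071: Thursday
2070: Wednesday
2069: Tuesday
2068: Sunday (leap)
2067: Saturday
2066: Friday
2065: Thursday
2064: Tuesday (leap)
2063: Monday
2062: Sunday
2061: Saturday
2060: Thursday (leap)
2060 begins on a Thursday and is a leap year.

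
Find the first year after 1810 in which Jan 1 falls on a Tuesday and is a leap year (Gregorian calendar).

Jan 1 advances by 2 weekdays after a leap year and by 1 after a common year.
1810: Jan 1 is Monday.
1811: Tuesday
1812: Wednesday (leap)
1813: Friday
1814: Saturday
1815: Sunday
1816: Monday (leap)
1817: Wednesday
1818: Thursday
1819: Friday
1820: Saturday (leap)
1821: Monday
1822: Tuesday
1823: Wednesday
1824: Thursday (leap)
1825: Saturday
1826: Sunday
1827: Monday
1828: Tuesday (leap)
1828 begins on a Tuesday and is a leap year.

1828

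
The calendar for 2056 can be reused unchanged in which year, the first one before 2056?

Two years share a calendar iff Jan 1 falls on the same weekday and both are leap or both are common. 2056: Jan 1 is Saturday, leap year.
2055: Jan 1 Friday, common
2054: Jan 1 Thursday, common
2053: Jan 1 Wednesday, common
2052: Jan 1 Monday, leap
2051: Jan 1 Sunday, common
2050: Jan 1 Saturday, common
2049: Jan 1 Friday, common
2048: Jan 1 Wednesday, leap
2047: Jan 1 Tuesday, common
2046: Jan 1 Monday, common
2045: Jan 1 Sunday, common
2044: Jan 1 Friday, leap
2043: Jan 1 Thursday, common
2042: Jan 1 Wednesday, common
2041: Jan 1 Tuesday, common
2040: Jan 1 Sunday, leap
2039: Jan 1 Saturday, common
2038: Jan 1 Friday, common
2037: Jan 1 Thursday, common
2036: Jan 1 Tuesday, leap
2035: Jan 1 Monday, common
2034: Jan 1 Sunday, common
2033: Jan 1 Saturday, common
2032: Jan 1 Thursday, leap
2031: Jan 1 Wednesday, common
2030: Jan 1 Tuesday, common
2029: Jan 1 Monday, common
2028: Jan 1 Saturday, leap
2028 matches on both conditions.

2028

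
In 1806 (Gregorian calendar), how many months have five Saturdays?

4

A month of length L has five Saturdays iff its first Saturday is on day ≤ L−28 (so day 1–3 in a 31-day month, 1–2 in a 30-day month, day 1 in a leap February).
Checking each month of 1806: Jan starts Wed (31d); Feb starts Sat (28d); Mar starts Sat (31d) ✓; Apr starts Tue (30d); May starts Thu (31d) ✓; Jun starts Sun (30d); Jul starts Tue (31d); Aug starts Fri (31d) ✓; Sep starts Mon (30d); Oct starts Wed (31d); Nov starts Sat (30d) ✓; Dec starts Mon (31d).
Five-Saturday months: March, May, August, November → 4.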